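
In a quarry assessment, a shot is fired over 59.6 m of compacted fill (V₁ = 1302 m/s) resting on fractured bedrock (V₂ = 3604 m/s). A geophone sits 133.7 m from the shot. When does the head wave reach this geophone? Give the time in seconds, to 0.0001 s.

t = x/V₂ + 2h·√(V₂²−V₁²)/(V₁V₂).
√(V₂²−V₁²) = √(3604²−1302²) = 3360.6 m/s; delay term = 2·59.6·3360.6/(1302·3604) = 0.08537 s.
t = 133.7/3604 + 0.08537 = 0.12247 s.

0.1225 s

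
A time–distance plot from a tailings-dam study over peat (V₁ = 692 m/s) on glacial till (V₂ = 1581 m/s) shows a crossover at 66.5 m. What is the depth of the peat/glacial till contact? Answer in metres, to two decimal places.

h = (x_cross/2)·√((V₂−V₁)/(V₂+V₁)).
(V₂−V₁)/(V₂+V₁) = (1581−692)/(1581+692) = 0.3911; √ = 0.6254.
h = (66.5/2)·0.6254 = 20.79 m.

20.79 m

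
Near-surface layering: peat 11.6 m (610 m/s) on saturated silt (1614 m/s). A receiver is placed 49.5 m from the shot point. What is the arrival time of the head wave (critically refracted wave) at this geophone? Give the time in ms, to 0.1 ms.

65.9 ms

θ_c = arcsin(V₁/V₂) = arcsin(610/1614) = 22.21°, cos θ_c = 0.9258.
Intercept time tᵢ = 2h cos θ_c / V₁ = 2·11.6·0.9258/610 = 0.03521 s.
t = x/V₂ + tᵢ = 49.5/1614 + 0.03521 = 0.06588 s.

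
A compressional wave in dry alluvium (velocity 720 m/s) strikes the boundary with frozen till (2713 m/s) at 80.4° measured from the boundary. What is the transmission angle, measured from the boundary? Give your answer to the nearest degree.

51°

Convert to the normal: θ₁ = 90° − 80.4° = 9.6°.
sin θ₁/V₁ = sin θ₂/V₂ ⇒ sin θ₂ = 2713·sin 9.6°/720 = 2713·0.1668/720 = 0.6284.
θ₂ = sin⁻¹(0.6284) = 38.93° (from vertical).
From the interface: 90° − 38.93° = 51.07°.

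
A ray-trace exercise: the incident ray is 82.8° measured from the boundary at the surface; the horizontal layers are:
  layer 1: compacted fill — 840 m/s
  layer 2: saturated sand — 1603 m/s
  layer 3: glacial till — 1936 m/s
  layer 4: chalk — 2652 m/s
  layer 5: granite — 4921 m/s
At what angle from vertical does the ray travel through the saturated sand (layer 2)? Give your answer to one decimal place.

13.8°

From the normal: θ₁ = 90° − 82.8° = 7.2°.
Ray parameter p = sin 7.2° / 840 = 1.4921e-04 s/m.
sin θ_2 = p·V_2 = 1.4921e-04 × 1603 = 0.2392.
θ_2 = arcsin 0.2392 = 13.84°.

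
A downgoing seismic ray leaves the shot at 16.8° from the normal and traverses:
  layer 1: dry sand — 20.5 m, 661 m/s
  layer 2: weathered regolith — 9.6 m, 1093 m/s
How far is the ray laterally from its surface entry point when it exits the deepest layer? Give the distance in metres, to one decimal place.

Apply Snell's law at each interface; in layer i the horizontal offset is hᵢ·tan θᵢ.
Layer 1: θ = 16.80°; offset = 20.5·tan 16.80° = 6.189 m.
Layer 2: sin θ = 1093·sin 16.8°/661 = 0.4779, θ = 28.55°; offset = 9.6·tan 28.55° = 5.223 m.
Σ offsets = 11.413 m.

11.4 m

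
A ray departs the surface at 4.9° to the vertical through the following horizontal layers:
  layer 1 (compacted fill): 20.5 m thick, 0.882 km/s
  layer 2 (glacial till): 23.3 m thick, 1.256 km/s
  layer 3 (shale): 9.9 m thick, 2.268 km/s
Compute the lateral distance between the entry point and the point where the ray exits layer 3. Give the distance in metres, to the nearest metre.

7 m

Apply Snell's law at each interface; in layer i the horizontal offset is hᵢ·tan θᵢ.
Layer 1: θ = 4.90°; offset = 20.5·tan 4.90° = 1.757 m.
Layer 2: sin θ = 1.256·sin 4.9°/0.882 = 0.1216, θ = 6.99°; offset = 23.3·tan 6.99° = 2.855 m.
Layer 3: sin θ = 2.268·sin 4.9°/0.882 = 0.2196, θ = 12.69°; offset = 9.9·tan 12.69° = 2.229 m.
Σ offsets = 6.842 m.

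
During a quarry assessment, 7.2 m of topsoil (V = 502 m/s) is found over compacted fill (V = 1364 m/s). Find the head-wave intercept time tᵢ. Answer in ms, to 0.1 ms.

26.7 ms

tᵢ = 2h·√(V₂²−V₁²)/(V₁V₂).
√(V₂²−V₁²) = √(1364²−502²) = 1268.3 m/s.
tᵢ = 2·7.2·1268.3/(502·1364) = 0.02667 s.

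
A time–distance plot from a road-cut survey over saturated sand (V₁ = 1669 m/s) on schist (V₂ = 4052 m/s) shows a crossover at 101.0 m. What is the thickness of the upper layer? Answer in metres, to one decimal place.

32.6 m

h = (x_cross/2)·√((V₂−V₁)/(V₂+V₁)).
(V₂−V₁)/(V₂+V₁) = (4052−1669)/(4052+1669) = 0.4165; √ = 0.6454.
h = (101.0/2)·0.6454 = 32.59 m.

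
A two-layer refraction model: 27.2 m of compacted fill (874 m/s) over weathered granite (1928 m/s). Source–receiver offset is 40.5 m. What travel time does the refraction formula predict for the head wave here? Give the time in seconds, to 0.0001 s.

0.0765 s

t = x/V₂ + 2h·√(V₂²−V₁²)/(V₁V₂).
√(V₂²−V₁²) = √(1928²−874²) = 1718.5 m/s; delay term = 2·27.2·1718.5/(874·1928) = 0.05548 s.
t = 40.5/1928 + 0.05548 = 0.07649 s.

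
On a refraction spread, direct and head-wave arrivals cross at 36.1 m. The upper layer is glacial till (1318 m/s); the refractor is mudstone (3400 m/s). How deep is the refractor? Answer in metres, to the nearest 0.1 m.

x_cross = 2h·√((V₂+V₁)/(V₂−V₁)) → h = x_cross / (2·√((V₂+V₁)/(V₂−V₁))).
√((V₂+V₁)/(V₂−V₁)) = √((3400+1318)/(3400−1318)) = 1.5054.
h = 36.1 / (2·1.5054) = 11.99 m.

12.0 m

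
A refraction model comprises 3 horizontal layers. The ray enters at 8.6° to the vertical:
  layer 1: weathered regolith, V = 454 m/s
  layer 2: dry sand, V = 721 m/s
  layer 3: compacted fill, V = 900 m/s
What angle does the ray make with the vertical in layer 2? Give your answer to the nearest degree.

14°

Ray parameter p = sin 8.6° / 454 = 3.2937e-04 s/m.
sin θ_2 = p·V_2 = 3.2937e-04 × 721 = 0.2375.
θ_2 = arcsin 0.2375 = 13.74°.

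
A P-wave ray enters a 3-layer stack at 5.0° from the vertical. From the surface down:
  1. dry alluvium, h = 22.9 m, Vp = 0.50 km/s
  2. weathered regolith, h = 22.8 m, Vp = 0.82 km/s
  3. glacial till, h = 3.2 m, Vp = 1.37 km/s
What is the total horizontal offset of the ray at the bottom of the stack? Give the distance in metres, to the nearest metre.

6 m

Apply Snell's law at each interface; in layer i the horizontal offset is hᵢ·tan θᵢ.
Layer 1: θ = 5.00°; offset = 22.9·tan 5.00° = 2.003 m.
Layer 2: sin θ = 0.82·sin 5.0°/0.50 = 0.1429, θ = 8.22°; offset = 22.8·tan 8.22° = 3.293 m.
Layer 3: sin θ = 1.37·sin 5.0°/0.50 = 0.2388, θ = 13.82°; offset = 3.2·tan 13.82° = 0.787 m.
Summing the layer offsets gives 6.083 m.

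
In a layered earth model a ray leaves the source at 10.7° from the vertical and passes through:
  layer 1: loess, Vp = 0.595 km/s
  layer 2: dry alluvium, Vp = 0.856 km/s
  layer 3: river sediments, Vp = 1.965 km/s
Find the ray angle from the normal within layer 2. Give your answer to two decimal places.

15.49°

Ray parameter p = sin 10.7° / 0.595 = 3.1204e-01 s/km.
sin θ_2 = p·V_2 = 3.1204e-01 × 0.856 = 0.2671.
θ_2 = 15.49° from the vertical.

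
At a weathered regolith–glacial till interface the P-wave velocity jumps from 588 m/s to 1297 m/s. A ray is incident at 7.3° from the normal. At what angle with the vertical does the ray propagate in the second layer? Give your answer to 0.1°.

16.3°

sin θ₁/V₁ = sin θ₂/V₂ ⇒ sin θ₂ = 1297·sin 7.3°/588 = 1297·0.1271/588 = 0.2803.
θ₂ = sin⁻¹(0.2803) = 16.28° (from vertical).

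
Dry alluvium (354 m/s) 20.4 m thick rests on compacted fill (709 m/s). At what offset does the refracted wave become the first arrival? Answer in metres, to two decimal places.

70.60 m

x_cross = 2h·√((V₂+V₁)/(V₂−V₁)).
(V₂+V₁)/(V₂−V₁) = (709+354)/(709−354) = 2.9944; √ = 1.7304.
x_cross = 2·20.4·1.7304 = 70.60 m.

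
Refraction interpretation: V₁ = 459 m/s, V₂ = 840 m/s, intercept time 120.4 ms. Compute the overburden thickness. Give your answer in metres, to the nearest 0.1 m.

33.0 m

θ_c = arcsin(459/840) = 33.12°; cos θ_c = 0.8375.
tᵢ = 2h cos θ_c/V₁ ⇒ h = tᵢ·V₁/(2 cos θ_c) = 0.1204·459/(2·0.8375) = 32.99 m.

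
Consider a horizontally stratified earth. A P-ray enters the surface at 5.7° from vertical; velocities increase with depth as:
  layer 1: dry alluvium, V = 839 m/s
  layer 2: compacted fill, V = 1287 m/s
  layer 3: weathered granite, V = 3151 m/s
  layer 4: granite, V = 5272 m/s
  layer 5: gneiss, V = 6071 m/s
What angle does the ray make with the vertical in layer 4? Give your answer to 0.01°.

Ray parameter p = sin 5.7° / 839 = 1.1838e-04 s/m.
sin θ_4 = p·V_4 = 1.1838e-04 × 5272 = 0.6241.
θ_4 = 38.62° from the vertical.

38.62°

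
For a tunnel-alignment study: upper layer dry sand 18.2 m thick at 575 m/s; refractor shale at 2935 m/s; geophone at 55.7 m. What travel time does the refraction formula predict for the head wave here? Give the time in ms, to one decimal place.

t = x/V₂ + 2h·√(V₂²−V₁²)/(V₁V₂).
√(V₂²−V₁²) = √(2935²−575²) = 2878.1 m/s; delay term = 2·18.2·2878.1/(575·2935) = 0.06208 s.
t = 55.7/2935 + 0.06208 = 0.08106 s.

81.1 ms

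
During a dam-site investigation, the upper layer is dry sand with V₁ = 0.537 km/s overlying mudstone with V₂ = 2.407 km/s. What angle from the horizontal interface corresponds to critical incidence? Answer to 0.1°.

Critical incidence: sin θ_c = V₁/V₂ = 0.537/2.407 = 0.2231.
θ_c = arcsin 0.2231 = 12.89°.
Measured from the interface: 90° − 12.89° = 77.11°.

77.1°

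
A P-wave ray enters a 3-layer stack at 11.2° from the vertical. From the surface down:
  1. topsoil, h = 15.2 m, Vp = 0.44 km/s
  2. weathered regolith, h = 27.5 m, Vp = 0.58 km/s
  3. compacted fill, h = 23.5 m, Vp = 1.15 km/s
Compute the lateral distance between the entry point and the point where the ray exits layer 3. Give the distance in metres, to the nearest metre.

p = sin θ₁/V₁ = sin 11.2°/0.44 = 4.4144e-01 s/km is conserved through the stack.
Layer 1: θ = 11.20°; offset = 15.2·tan 11.20° = 3.010 m.
Layer 2: sin θ = p·0.58 = 0.2560 → θ = 14.83°; offset = 27.5·tan 14.83° = 7.284 m.
Layer 3: sin θ = p·1.15 = 0.5077 → θ = 30.51°; offset = 23.5·tan 30.51° = 13.847 m.
Summing the layer offsets gives 24.140 m.

24 m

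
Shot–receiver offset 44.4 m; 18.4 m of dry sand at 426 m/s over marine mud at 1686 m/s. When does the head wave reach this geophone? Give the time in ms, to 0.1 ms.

θ_c = arcsin(V₁/V₂) = arcsin(426/1686) = 14.64°, cos θ_c = 0.9676.
Intercept time tᵢ = 2h cos θ_c / V₁ = 2·18.4·0.9676/426 = 0.08358 s.
t = x/V₂ + tᵢ = 44.4/1686 + 0.08358 = 0.10992 s.

109.9 ms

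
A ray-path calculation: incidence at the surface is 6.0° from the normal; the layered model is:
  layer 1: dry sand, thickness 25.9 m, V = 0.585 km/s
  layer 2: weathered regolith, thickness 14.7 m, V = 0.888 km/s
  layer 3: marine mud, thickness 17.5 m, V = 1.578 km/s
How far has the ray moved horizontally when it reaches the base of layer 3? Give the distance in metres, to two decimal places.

p = sin θ₁/V₁ = sin 6.0°/0.585 = 1.7868e-01 s/km is conserved through the stack.
Layer 1: θ = 6.00°; offset = 25.9·tan 6.00° = 2.7222 m.
Layer 2: sin θ = p·0.888 = 0.1587 → θ = 9.13°; offset = 14.7·tan 9.13° = 2.3624 m.
Layer 3: sin θ = p·1.578 = 0.2820 → θ = 16.38°; offset = 17.5·tan 16.38° = 5.1429 m.
Summing the layer offsets gives 10.2275 m.

10.23 m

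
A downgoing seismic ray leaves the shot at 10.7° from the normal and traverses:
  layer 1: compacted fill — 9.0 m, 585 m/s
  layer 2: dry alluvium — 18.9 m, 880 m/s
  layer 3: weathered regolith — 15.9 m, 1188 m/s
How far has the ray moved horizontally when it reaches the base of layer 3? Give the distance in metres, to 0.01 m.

p = sin θ₁/V₁ = sin 10.7°/585 = 3.1738e-04 s/m is conserved through the stack.
Layer 1: θ = 10.70°; offset = 9.0·tan 10.70° = 1.7006 m.
Layer 2: sin θ = p·880 = 0.2793 → θ = 16.22°; offset = 18.9·tan 16.22° = 5.4974 m.
Layer 3: sin θ = p·1188 = 0.3770 → θ = 22.15°; offset = 15.9·tan 22.15° = 6.4728 m.
Summing the layer offsets gives 13.6707 m.

13.67 m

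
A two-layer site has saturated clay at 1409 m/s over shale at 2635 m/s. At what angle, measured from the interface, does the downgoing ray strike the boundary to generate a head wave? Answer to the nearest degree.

58°

At critical incidence the refracted ray runs along the interface (θ₂ = 90°), so sin θ_c = V₁/V₂.
θ_c = arcsin(1409/2635) = arcsin 0.5347 = 32.33°.
Measured from the interface: 90° − 32.33° = 57.67°.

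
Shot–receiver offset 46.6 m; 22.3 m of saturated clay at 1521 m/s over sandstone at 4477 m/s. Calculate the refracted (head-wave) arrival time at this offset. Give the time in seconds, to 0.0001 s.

t = x/V₂ + 2h·√(V₂²−V₁²)/(V₁V₂).
√(V₂²−V₁²) = √(4477²−1521²) = 4210.7 m/s; delay term = 2·22.3·4210.7/(1521·4477) = 0.02758 s.
t = 46.6/4477 + 0.02758 = 0.03799 s.

0.0380 s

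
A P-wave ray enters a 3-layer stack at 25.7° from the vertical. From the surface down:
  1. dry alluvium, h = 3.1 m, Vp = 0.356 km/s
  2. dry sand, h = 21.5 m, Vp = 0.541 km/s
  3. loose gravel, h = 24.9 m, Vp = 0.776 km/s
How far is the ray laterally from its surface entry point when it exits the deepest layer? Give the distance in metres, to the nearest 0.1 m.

92.5 m

Ray parameter p = sin 25.7° / 0.356 km/s = 1.2181e+00 s/km.
Layer 1: θ = 25.70°; offset = 3.1·tan 25.70° = 1.492 m.
Layer 2: sin θ = p·0.541 = 0.6590 → θ = 41.22°; offset = 21.5·tan 41.22° = 18.838 m.
Layer 3: sin θ = p·0.776 = 0.9453 → θ = 70.96°; offset = 24.9·tan 70.96° = 72.143 m.
Σ offsets = 92.473 m.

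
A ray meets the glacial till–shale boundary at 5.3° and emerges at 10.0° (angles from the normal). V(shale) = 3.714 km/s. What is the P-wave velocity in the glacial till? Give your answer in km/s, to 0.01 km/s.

Snell's law: sin 5.3°/V₁ = sin 10.0°/V₂.
V₁ = V₂·sin 5.3°/sin 10.0° = 3.714 × 0.5319 = 1.98 km/s.

1.98 km/s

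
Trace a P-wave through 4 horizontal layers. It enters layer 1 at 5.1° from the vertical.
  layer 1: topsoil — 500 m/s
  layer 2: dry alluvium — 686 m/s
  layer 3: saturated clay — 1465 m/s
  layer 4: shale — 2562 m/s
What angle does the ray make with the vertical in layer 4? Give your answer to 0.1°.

Snell's law across each interface conserves sin θ / V, so sin θ_4 = V_4·sin θ₁/V₁.
sin θ_4 = 2562 × sin 5.1° / 500 = 0.4555.
θ_4 = 27.10° from the vertical.

27.1°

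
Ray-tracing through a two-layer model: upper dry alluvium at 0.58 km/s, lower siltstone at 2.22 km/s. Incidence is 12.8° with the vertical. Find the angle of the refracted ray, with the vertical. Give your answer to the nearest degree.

Snell's law: sin θ₂ = (V₂/V₁)·sin θ₁ = (2.22/0.58)·sin 12.8° = 0.8480.
θ₂ = arcsin 0.8480 = 57.99° from the normal.

58°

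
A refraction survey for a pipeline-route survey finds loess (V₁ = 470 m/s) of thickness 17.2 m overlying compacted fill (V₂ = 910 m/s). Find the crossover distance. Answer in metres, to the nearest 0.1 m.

60.9 m

θ_c = arcsin(470/910) = 31.10°, so cos θ_c = 0.8563 and tᵢ = 2h cos θ_c/V₁ = 0.0627 s.
At crossover x/V₁ = x/V₂ + tᵢ ⇒ x = tᵢ/(1/V₁ − 1/V₂) = 0.06267/(2.1277e-03 − 1.0989e-03) = 60.92 m.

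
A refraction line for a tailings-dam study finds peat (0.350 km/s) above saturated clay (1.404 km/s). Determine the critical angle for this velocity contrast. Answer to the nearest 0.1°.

14.4°

Critical incidence: sin θ_c = V₁/V₂ = 0.350/1.404 = 0.2493.
θ_c = arcsin 0.2493 = 14.44°.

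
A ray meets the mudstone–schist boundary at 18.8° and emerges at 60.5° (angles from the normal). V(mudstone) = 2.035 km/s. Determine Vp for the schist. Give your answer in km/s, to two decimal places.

5.50 km/s

Snell's law: sin 18.8°/V₁ = sin 60.5°/V₂.
V₂ = V₁·sin 60.5°/sin 18.8° = 2.035 × 2.7007 = 5.50 km/s.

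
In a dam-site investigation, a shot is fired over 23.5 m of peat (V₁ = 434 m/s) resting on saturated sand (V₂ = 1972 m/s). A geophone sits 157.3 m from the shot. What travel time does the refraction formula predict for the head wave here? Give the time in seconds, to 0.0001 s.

t = x/V₂ + 2h·√(V₂²−V₁²)/(V₁V₂).
√(V₂²−V₁²) = √(1972²−434²) = 1923.6 m/s; delay term = 2·23.5·1923.6/(434·1972) = 0.10564 s.
t = 157.3/1972 + 0.10564 = 0.18541 s.

0.1854 s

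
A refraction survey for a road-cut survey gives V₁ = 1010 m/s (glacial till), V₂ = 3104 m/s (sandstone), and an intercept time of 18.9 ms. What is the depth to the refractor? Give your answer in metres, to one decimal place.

10.1 m

θ_c = arcsin(1010/3104) = 18.99°; cos θ_c = 0.9456.
tᵢ = 2h cos θ_c/V₁ ⇒ h = tᵢ·V₁/(2 cos θ_c) = 0.0189·1010/(2·0.9456) = 10.09 m.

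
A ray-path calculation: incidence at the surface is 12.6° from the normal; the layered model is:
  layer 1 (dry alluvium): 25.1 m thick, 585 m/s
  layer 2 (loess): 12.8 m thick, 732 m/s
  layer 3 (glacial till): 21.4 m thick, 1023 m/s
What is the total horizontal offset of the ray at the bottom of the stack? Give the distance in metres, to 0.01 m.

Apply Snell's law at each interface; in layer i the horizontal offset is hᵢ·tan θᵢ.
Layer 1: θ = 12.60°; offset = 25.1·tan 12.60° = 5.6105 m.
Layer 2: sin θ = 732·sin 12.6°/585 = 0.2730, θ = 15.84°; offset = 12.8·tan 15.84° = 3.6318 m.
Layer 3: sin θ = 1023·sin 12.6°/585 = 0.3815, θ = 22.42°; offset = 21.4·tan 22.42° = 8.8313 m.
Total horizontal offset = 18.0736 m.

18.07 m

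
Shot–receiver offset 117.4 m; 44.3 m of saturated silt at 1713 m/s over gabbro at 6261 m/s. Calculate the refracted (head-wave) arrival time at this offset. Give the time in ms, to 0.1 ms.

68.5 ms

t = x/V₂ + 2h·√(V₂²−V₁²)/(V₁V₂).
√(V₂²−V₁²) = √(6261²−1713²) = 6022.1 m/s; delay term = 2·44.3·6022.1/(1713·6261) = 0.04975 s.
t = 117.4/6261 + 0.04975 = 0.06850 s.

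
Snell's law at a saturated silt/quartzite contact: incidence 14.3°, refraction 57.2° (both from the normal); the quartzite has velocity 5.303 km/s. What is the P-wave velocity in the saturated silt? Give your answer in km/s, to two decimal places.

sin 14.3° = 0.2470; sin 57.2° = 0.8406.
V₁ = V₂·(sin θ₁/sin θ₂) = 5.303·(0.2470/0.8406) = 1.56 km/s.

1.56 km/s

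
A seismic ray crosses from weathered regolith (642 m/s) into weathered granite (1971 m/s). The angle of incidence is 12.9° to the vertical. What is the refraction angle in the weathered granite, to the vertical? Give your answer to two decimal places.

sin θ₁/V₁ = sin θ₂/V₂ ⇒ sin θ₂ = 1971·sin 12.9°/642 = 1971·0.2233/642 = 0.6854.
θ₂ = sin⁻¹(0.6854) = 43.27° (from vertical).

43.27°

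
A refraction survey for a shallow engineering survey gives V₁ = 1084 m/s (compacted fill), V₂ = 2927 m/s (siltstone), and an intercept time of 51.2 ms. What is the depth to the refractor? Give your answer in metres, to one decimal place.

29.9 m

θ_c = arcsin(1084/2927) = 21.74°; cos θ_c = 0.9289.
tᵢ = 2h cos θ_c/V₁ ⇒ h = tᵢ·V₁/(2 cos θ_c) = 0.0512·1084/(2·0.9289) = 29.87 m.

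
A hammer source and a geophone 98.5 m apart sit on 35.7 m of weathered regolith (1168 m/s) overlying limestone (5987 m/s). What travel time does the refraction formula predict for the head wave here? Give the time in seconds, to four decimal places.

t = x/V₂ + 2h·√(V₂²−V₁²)/(V₁V₂).
√(V₂²−V₁²) = √(5987²−1168²) = 5872.0 m/s; delay term = 2·35.7·5872.0/(1168·5987) = 0.05996 s.
t = 98.5/5987 + 0.05996 = 0.07641 s.

0.0764 s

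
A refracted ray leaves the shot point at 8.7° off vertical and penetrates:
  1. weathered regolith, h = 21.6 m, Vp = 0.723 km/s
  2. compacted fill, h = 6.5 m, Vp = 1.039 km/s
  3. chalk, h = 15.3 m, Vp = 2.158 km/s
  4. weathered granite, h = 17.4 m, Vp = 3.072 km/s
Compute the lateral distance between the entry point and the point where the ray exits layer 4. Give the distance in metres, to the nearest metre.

27 m

Ray parameter p = sin 8.7° / 0.723 km/s = 2.0921e-01 s/km.
Layer 1: θ = 8.70°; offset = 21.6·tan 8.70° = 3.305 m.
Layer 2: sin θ = p·1.039 = 0.2174 → θ = 12.55°; offset = 6.5·tan 12.55° = 1.448 m.
Layer 3: sin θ = p·2.158 = 0.4515 → θ = 26.84°; offset = 15.3·tan 26.84° = 7.742 m.
Layer 4: sin θ = p·3.072 = 0.6427 → θ = 39.99°; offset = 17.4·tan 39.99° = 14.597 m.
Summing the layer offsets gives 27.091 m.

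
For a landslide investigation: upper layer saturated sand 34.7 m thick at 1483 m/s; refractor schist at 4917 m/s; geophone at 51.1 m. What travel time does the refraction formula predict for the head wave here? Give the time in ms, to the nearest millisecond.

55 ms

t = x/V₂ + 2h·√(V₂²−V₁²)/(V₁V₂).
√(V₂²−V₁²) = √(4917²−1483²) = 4688.0 m/s; delay term = 2·34.7·4688.0/(1483·4917) = 0.04462 s.
t = 51.1/4917 + 0.04462 = 0.05501 s.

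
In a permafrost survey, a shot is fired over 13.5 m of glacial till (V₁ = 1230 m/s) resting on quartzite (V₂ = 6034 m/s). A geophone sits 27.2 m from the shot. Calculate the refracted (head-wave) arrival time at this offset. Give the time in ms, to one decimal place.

26.0 ms

θ_c = arcsin(V₁/V₂) = arcsin(1230/6034) = 11.76°, cos θ_c = 0.9790.
Intercept time tᵢ = 2h cos θ_c / V₁ = 2·13.5·0.9790/1230 = 0.02149 s.
t = x/V₂ + tᵢ = 27.2/6034 + 0.02149 = 0.02600 s.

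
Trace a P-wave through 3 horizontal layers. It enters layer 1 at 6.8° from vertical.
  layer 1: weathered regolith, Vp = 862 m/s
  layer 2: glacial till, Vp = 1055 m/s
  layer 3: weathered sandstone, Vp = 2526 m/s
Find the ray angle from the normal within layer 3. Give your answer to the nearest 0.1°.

Ray parameter p = sin 6.8° / 862 = 1.3736e-04 s/m.
sin θ_3 = p·V_3 = 1.3736e-04 × 2526 = 0.3470.
θ_3 = arcsin 0.3470 = 20.30°.

20.3°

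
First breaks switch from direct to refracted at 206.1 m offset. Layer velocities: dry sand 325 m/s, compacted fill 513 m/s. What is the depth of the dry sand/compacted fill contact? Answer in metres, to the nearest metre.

h = (x_cross/2)·√((V₂−V₁)/(V₂+V₁)).
(V₂−V₁)/(V₂+V₁) = (513−325)/(513+325) = 0.2243; √ = 0.4736.
h = (206.1/2)·0.4736 = 48.81 m.

49 m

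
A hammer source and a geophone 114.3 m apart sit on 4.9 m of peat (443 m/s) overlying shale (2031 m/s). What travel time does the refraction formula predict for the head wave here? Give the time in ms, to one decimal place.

θ_c = arcsin(V₁/V₂) = arcsin(443/2031) = 12.60°, cos θ_c = 0.9759.
Intercept time tᵢ = 2h cos θ_c / V₁ = 2·4.9·0.9759/443 = 0.02159 s.
t = x/V₂ + tᵢ = 114.3/2031 + 0.02159 = 0.07787 s.

77.9 ms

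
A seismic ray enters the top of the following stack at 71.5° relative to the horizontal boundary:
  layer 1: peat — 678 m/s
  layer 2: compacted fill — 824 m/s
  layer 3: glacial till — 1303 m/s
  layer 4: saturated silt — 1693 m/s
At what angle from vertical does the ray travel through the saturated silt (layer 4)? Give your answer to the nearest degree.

From the normal: θ₁ = 90° − 71.5° = 18.5°.
Snell's law across each interface conserves sin θ / V, so sin θ_4 = V_4·sin θ₁/V₁.
sin θ_4 = 1693 × sin 18.5° / 678 = 0.7923.
θ_4 = 52.40° from the vertical.

52°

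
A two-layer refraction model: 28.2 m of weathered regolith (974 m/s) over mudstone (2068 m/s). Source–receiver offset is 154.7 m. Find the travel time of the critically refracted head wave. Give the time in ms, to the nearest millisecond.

126 ms

t = x/V₂ + 2h·√(V₂²−V₁²)/(V₁V₂).
√(V₂²−V₁²) = √(2068²−974²) = 1824.3 m/s; delay term = 2·28.2·1824.3/(974·2068) = 0.05108 s.
t = 154.7/2068 + 0.05108 = 0.12589 s.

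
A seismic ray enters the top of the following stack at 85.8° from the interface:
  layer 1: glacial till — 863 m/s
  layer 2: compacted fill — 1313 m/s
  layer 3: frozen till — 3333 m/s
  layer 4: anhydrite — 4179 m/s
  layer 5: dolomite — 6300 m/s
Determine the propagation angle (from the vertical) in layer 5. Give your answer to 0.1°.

32.3°

From the normal: θ₁ = 90° − 85.8° = 4.2°.
Snell's law across each interface conserves sin θ / V, so sin θ_5 = V_5·sin θ₁/V₁.
sin θ_5 = 6300 × sin 4.2° / 863 = 0.5346.
θ_5 = 32.32° from the vertical.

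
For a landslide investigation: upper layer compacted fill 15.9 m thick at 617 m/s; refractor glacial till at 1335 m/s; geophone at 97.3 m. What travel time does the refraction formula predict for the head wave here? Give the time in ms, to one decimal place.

118.6 ms

t = x/V₂ + 2h·√(V₂²−V₁²)/(V₁V₂).
√(V₂²−V₁²) = √(1335²−617²) = 1183.9 m/s; delay term = 2·15.9·1183.9/(617·1335) = 0.04570 s.
t = 97.3/1335 + 0.04570 = 0.11859 s.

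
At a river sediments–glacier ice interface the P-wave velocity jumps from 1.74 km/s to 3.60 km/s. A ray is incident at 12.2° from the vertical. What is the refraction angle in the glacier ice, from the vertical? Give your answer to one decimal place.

Snell's law: sin θ₂ = (V₂/V₁)·sin θ₁ = (3.60/1.74)·sin 12.2° = 0.4372.
θ₂ = sin⁻¹(0.4372) = 25.93° (from vertical).

25.9°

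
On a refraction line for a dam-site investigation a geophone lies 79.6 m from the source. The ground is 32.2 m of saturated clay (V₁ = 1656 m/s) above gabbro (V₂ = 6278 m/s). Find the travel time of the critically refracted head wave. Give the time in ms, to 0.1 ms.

t = x/V₂ + 2h·√(V₂²−V₁²)/(V₁V₂).
√(V₂²−V₁²) = √(6278²−1656²) = 6055.7 m/s; delay term = 2·32.2·6055.7/(1656·6278) = 0.03751 s.
t = 79.6/6278 + 0.03751 = 0.05019 s.

50.2 ms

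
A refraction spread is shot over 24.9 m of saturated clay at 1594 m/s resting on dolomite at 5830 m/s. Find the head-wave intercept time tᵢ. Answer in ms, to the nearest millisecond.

30 ms

tᵢ = 2h·√(V₂²−V₁²)/(V₁V₂).
√(V₂²−V₁²) = √(5830²−1594²) = 5607.9 m/s.
tᵢ = 2·24.9·5607.9/(1594·5830) = 0.03005 s.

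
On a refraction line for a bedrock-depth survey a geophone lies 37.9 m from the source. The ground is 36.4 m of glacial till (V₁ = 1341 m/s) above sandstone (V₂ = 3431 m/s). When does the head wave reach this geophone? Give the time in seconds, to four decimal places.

θ_c = arcsin(V₁/V₂) = arcsin(1341/3431) = 23.01°, cos θ_c = 0.9205.
Intercept time tᵢ = 2h cos θ_c / V₁ = 2·36.4·0.9205/1341 = 0.04997 s.
t = x/V₂ + tᵢ = 37.9/3431 + 0.04997 = 0.06102 s.

0.0610 s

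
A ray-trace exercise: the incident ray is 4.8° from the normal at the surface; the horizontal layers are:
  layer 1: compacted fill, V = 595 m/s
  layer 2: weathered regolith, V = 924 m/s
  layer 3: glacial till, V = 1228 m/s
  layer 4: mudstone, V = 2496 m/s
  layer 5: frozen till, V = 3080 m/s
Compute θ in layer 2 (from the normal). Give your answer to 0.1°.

Snell's law across each interface conserves sin θ / V, so sin θ_2 = V_2·sin θ₁/V₁.
sin θ_2 = 924 × sin 4.8° / 595 = 0.1299.
θ_2 = arcsin 0.1299 = 7.47°.

7.5°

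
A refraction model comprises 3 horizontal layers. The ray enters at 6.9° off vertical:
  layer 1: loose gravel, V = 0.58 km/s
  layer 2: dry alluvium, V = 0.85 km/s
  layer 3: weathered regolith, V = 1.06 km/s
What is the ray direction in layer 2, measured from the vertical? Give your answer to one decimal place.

10.1°

Ray parameter p = sin 6.9° / 0.58 = 2.0713e-01 s/km.
sin θ_2 = p·V_2 = 2.0713e-01 × 0.85 = 0.1761.
θ_2 = 10.14° from the vertical.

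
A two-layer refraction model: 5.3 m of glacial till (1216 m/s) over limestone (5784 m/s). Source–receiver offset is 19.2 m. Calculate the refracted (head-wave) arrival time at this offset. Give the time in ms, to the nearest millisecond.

t = x/V₂ + 2h·√(V₂²−V₁²)/(V₁V₂).
√(V₂²−V₁²) = √(5784²−1216²) = 5654.7 m/s; delay term = 2·5.3·5654.7/(1216·5784) = 0.00852 s.
t = 19.2/5784 + 0.00852 = 0.01184 s.

12 ms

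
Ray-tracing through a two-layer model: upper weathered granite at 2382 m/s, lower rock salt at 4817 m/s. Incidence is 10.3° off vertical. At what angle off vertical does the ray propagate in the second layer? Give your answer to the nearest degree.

sin θ₁/V₁ = sin θ₂/V₂ ⇒ sin θ₂ = 4817·sin 10.3°/2382 = 4817·0.1788/2382 = 0.3616.
θ₂ = arcsin 0.3616 = 21.20° from the normal.

21°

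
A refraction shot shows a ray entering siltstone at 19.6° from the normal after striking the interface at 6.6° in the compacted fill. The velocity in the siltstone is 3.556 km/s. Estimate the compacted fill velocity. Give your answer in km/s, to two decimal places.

1.22 km/s

Snell's law: sin 6.6°/V₁ = sin 19.6°/V₂.
V₁ = V₂·sin 6.6°/sin 19.6° = 3.556 × 0.3426 = 1.22 km/s.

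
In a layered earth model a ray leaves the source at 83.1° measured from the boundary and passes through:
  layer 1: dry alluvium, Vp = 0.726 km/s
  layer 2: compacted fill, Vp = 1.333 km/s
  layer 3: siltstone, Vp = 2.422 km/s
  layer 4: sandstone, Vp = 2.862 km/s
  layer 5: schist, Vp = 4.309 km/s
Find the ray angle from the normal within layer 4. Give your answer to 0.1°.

From the normal: θ₁ = 90° − 83.1° = 6.9°.
Snell's law across each interface conserves sin θ / V, so sin θ_4 = V_4·sin θ₁/V₁.
sin θ_4 = 2.862 × sin 6.9° / 0.726 = 0.4736.
θ_4 = arcsin 0.4736 = 28.27°.

28.3°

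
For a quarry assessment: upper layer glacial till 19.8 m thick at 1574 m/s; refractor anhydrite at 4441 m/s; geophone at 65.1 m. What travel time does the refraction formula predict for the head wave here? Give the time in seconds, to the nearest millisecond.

t = x/V₂ + 2h·√(V₂²−V₁²)/(V₁V₂).
√(V₂²−V₁²) = √(4441²−1574²) = 4152.7 m/s; delay term = 2·19.8·4152.7/(1574·4441) = 0.02353 s.
t = 65.1/4441 + 0.02353 = 0.03818 s.

0.038 s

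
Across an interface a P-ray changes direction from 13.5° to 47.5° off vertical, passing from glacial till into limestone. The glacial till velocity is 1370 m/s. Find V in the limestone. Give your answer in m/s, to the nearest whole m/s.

4327 m/s

sin 13.5° = 0.2334; sin 47.5° = 0.7373.
V₂ = V₁·(sin θ₂/sin θ₁) = 1370·(0.7373/0.2334) = 4326.79 m/s.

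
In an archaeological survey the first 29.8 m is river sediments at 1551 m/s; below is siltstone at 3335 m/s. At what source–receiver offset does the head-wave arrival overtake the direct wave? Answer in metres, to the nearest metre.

θ_c = arcsin(1551/3335) = 27.71°, so cos θ_c = 0.8853 and tᵢ = 2h cos θ_c/V₁ = 0.0340 s.
At crossover x/V₁ = x/V₂ + tᵢ ⇒ x = tᵢ/(1/V₁ − 1/V₂) = 0.03402/(6.4475e-04 − 2.9985e-04) = 98.63 m.

99 m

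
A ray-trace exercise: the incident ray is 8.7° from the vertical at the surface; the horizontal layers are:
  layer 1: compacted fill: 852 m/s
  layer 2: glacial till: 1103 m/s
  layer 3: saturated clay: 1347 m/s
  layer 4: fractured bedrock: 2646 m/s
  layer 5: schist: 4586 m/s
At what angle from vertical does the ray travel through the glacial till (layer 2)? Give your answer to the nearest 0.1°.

Ray parameter p = sin 8.7° / 852 = 1.7754e-04 s/m.
sin θ_2 = p·V_2 = 1.7754e-04 × 1103 = 0.1958.
θ_2 = arcsin 0.1958 = 11.29°.

11.3°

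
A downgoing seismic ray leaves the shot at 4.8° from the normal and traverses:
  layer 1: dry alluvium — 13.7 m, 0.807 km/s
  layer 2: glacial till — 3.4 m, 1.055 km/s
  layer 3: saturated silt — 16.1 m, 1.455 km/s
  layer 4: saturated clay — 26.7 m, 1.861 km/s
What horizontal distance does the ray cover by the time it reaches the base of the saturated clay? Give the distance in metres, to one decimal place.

Apply Snell's law at each interface; in layer i the horizontal offset is hᵢ·tan θᵢ.
Layer 1: θ = 4.80°; offset = 13.7·tan 4.80° = 1.150 m.
Layer 2: sin θ = 1.055·sin 4.8°/0.807 = 0.1094, θ = 6.28°; offset = 3.4·tan 6.28° = 0.374 m.
Layer 3: sin θ = 1.455·sin 4.8°/0.807 = 0.1509, θ = 8.68°; offset = 16.1·tan 8.68° = 2.457 m.
Layer 4: sin θ = 1.861·sin 4.8°/0.807 = 0.1930, θ = 11.13°; offset = 26.7·tan 11.13° = 5.251 m.
Total horizontal offset = 9.233 m.

9.2 m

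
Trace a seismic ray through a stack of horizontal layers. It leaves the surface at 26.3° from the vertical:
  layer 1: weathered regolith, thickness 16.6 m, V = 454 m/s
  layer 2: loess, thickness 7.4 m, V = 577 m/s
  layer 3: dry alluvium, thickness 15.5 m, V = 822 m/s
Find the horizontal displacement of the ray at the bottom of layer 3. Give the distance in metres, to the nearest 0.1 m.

34.1 m

Apply Snell's law at each interface; in layer i the horizontal offset is hᵢ·tan θᵢ.
Layer 1: θ = 26.30°; offset = 16.6·tan 26.30° = 8.204 m.
Layer 2: sin θ = 577·sin 26.3°/454 = 0.5631, θ = 34.27°; offset = 7.4·tan 34.27° = 5.042 m.
Layer 3: sin θ = 822·sin 26.3°/454 = 0.8022, θ = 53.34°; offset = 15.5·tan 53.34° = 20.827 m.
Summing the layer offsets gives 34.073 m.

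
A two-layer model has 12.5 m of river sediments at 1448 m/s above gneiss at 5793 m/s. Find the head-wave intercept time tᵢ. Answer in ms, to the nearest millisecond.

θ_c = arcsin(V₁/V₂) = arcsin(1448/5793) = 14.47°; cos θ_c = 0.9683.
tᵢ = 2h·cos θ_c / V₁ = 2·12.5·0.9683 / 1448 = 0.01672 s.

17 ms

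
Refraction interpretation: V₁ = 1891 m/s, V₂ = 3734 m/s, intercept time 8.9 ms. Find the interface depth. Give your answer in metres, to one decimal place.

9.8 m

h = tᵢ·V₁·V₂ / (2·√(V₂²−V₁²)).
√(V₂²−V₁²) = √(3734² − 1891²) = 3219.8 m/s.
h = 0.0089 s × 1891 × 3734 / (2 × 3219.8) = 9.76 m.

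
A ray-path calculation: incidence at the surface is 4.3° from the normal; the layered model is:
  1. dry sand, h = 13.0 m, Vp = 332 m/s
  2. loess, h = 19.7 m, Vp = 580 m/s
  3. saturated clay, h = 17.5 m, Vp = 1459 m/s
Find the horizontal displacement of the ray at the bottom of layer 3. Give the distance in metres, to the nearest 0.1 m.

p = sin θ₁/V₁ = sin 4.3°/332 = 2.2584e-04 s/m is conserved through the stack.
Layer 1: θ = 4.30°; offset = 13.0·tan 4.30° = 0.977 m.
Layer 2: sin θ = p·580 = 0.1310 → θ = 7.53°; offset = 19.7·tan 7.53° = 2.603 m.
Layer 3: sin θ = p·1459 = 0.3295 → θ = 19.24°; offset = 17.5·tan 19.24° = 6.107 m.
Summing the layer offsets gives 9.688 m.

9.7 m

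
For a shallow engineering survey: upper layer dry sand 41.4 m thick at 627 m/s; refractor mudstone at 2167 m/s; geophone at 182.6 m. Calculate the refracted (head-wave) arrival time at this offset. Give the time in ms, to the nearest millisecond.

211 ms

θ_c = arcsin(V₁/V₂) = arcsin(627/2167) = 16.82°, cos θ_c = 0.9572.
Intercept time tᵢ = 2h cos θ_c / V₁ = 2·41.4·0.9572/627 = 0.12641 s.
t = x/V₂ + tᵢ = 182.6/2167 + 0.12641 = 0.21067 s.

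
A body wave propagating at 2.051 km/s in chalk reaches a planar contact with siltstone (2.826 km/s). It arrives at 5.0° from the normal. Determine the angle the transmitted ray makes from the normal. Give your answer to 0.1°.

Snell's law: sin θ₂ = (V₂/V₁)·sin θ₁ = (2.826/2.051)·sin 5.0° = 0.1201.
θ₂ = sin⁻¹(0.1201) = 6.90° (from vertical).

6.9°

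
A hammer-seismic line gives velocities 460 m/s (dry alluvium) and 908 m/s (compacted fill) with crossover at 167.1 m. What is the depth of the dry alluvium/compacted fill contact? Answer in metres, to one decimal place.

x_cross = 2h·√((V₂+V₁)/(V₂−V₁)) → h = x_cross / (2·√((V₂+V₁)/(V₂−V₁))).
√((V₂+V₁)/(V₂−V₁)) = √((908+460)/(908−460)) = 1.7474.
h = 167.1 / (2·1.7474) = 47.81 m.

47.8 m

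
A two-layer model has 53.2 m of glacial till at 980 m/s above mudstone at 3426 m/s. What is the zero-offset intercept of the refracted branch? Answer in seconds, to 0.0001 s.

0.1040 s

tᵢ = 2h·√(V₂²−V₁²)/(V₁V₂).
√(V₂²−V₁²) = √(3426²−980²) = 3282.8 m/s.
tᵢ = 2·53.2·3282.8/(980·3426) = 0.10403 s.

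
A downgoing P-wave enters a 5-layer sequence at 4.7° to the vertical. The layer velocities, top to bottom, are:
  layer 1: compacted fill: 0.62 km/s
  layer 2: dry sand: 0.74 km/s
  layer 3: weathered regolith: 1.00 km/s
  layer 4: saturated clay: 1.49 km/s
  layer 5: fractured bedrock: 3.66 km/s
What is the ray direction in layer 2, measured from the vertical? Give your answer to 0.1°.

Ray parameter p = sin 4.7° / 0.62 = 1.3216e-01 s/km.
sin θ_2 = p·V_2 = 1.3216e-01 × 0.74 = 0.0978.
θ_2 = arcsin 0.0978 = 5.61°.

5.6°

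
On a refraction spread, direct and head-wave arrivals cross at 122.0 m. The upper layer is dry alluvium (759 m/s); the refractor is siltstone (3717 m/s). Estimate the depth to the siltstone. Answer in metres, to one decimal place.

h = (x_cross/2)·√((V₂−V₁)/(V₂+V₁)).
(V₂−V₁)/(V₂+V₁) = (3717−759)/(3717+759) = 0.6609; √ = 0.8129.
h = (122.0/2)·0.8129 = 49.59 m.

49.6 m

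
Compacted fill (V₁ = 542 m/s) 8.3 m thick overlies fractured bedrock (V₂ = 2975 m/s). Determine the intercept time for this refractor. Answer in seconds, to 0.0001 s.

0.0301 s

θ_c = arcsin(V₁/V₂) = arcsin(542/2975) = 10.50°; cos θ_c = 0.9833.
tᵢ = 2h·cos θ_c / V₁ = 2·8.3·0.9833 / 542 = 0.03011 s.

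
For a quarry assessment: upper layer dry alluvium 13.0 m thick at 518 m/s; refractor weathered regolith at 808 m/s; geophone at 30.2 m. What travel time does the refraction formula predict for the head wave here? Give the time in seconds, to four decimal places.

t = x/V₂ + 2h·√(V₂²−V₁²)/(V₁V₂).
√(V₂²−V₁²) = √(808²−518²) = 620.1 m/s; delay term = 2·13.0·620.1/(518·808) = 0.03852 s.
t = 30.2/808 + 0.03852 = 0.07590 s.

0.0759 s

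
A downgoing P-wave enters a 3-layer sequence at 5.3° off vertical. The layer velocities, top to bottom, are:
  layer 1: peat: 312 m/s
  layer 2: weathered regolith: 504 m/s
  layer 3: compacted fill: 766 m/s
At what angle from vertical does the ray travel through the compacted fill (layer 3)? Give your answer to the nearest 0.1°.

Ray parameter p = sin 5.3° / 312 = 2.9606e-04 s/m.
sin θ_3 = p·V_3 = 2.9606e-04 × 766 = 0.2268.
θ_3 = arcsin 0.2268 = 13.11°.

13.1°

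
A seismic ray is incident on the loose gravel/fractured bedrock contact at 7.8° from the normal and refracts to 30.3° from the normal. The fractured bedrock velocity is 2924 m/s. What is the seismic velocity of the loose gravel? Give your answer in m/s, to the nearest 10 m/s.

790 m/s

Snell's law: sin 7.8°/V₁ = sin 30.3°/V₂.
V₁ = V₂·sin 7.8°/sin 30.3° = 2924 × 0.2690 = 786.54 m/s.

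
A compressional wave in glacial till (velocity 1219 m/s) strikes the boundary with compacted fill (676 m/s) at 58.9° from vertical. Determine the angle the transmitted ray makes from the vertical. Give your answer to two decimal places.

28.35°

sin θ₁/V₁ = sin θ₂/V₂ ⇒ sin θ₂ = 676·sin 58.9°/1219 = 676·0.8563/1219 = 0.4748.
θ₂ = arcsin 0.4748 = 28.35° from the normal.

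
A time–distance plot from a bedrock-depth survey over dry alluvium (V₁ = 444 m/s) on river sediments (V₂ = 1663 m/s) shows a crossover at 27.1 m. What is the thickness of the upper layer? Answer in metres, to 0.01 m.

10.31 m

h = (x_cross/2)·√((V₂−V₁)/(V₂+V₁)).
(V₂−V₁)/(V₂+V₁) = (1663−444)/(1663+444) = 0.5785; √ = 0.7606.
h = (27.1/2)·0.7606 = 10.31 m.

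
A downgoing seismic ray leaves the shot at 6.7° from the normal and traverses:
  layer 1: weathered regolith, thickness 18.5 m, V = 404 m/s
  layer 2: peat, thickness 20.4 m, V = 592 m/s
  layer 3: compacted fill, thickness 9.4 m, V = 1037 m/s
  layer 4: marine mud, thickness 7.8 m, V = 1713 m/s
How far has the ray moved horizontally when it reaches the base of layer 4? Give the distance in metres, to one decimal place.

p = sin θ₁/V₁ = sin 6.7°/404 = 2.8879e-04 s/m is conserved through the stack.
Layer 1: θ = 6.70°; offset = 18.5·tan 6.70° = 2.173 m.
Layer 2: sin θ = p·592 = 0.1710 → θ = 9.84°; offset = 20.4·tan 9.84° = 3.540 m.
Layer 3: sin θ = p·1037 = 0.2995 → θ = 17.43°; offset = 9.4·tan 17.43° = 2.950 m.
Layer 4: sin θ = p·1713 = 0.4947 → θ = 29.65°; offset = 7.8·tan 29.65° = 4.440 m.
Total horizontal offset = 13.103 m.

13.1 m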